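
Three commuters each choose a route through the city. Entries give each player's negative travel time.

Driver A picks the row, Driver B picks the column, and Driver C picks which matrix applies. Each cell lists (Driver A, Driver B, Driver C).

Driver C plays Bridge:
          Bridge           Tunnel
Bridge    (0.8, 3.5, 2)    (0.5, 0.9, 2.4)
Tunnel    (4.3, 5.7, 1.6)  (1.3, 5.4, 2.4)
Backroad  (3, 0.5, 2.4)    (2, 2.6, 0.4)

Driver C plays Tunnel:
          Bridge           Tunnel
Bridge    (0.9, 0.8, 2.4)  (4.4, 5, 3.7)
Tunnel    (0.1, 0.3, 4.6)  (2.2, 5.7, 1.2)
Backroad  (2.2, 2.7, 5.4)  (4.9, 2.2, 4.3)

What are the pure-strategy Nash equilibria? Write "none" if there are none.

Pure NE: (Backroad, Bridge, Tunnel)

Check each profile: it is a Nash equilibrium iff no player can strictly gain by switching unilaterally.
(Bridge, Bridge, Bridge): Driver A can switch to Tunnel (0.8 → 4.3). Not NE.
(Bridge, Bridge, Tunnel): Driver A can switch to Backroad (0.9 → 2.2). Not NE.
(Bridge, Tunnel, Bridge): Driver A can switch to Tunnel (0.5 → 1.3). Not NE.
(Bridge, Tunnel, Tunnel): Driver A can switch to Backroad (4.4 → 4.9). Not NE.
(Tunnel, Bridge, Bridge): Driver C can switch to Tunnel (1.6 → 4.6). Not NE.
(Tunnel, Bridge, Tunnel): Driver A can switch to Bridge (0.1 → 0.9). Not NE.
(Backroad, Bridge, Tunnel): Driver A gets 2.2, best alternative 0.9; Driver B gets 2.7, best alternative 2.2; Driver C gets 5.4, best alternative 2.4. No profitable deviation — NE.
(The remaining 5 profiles each have a profitable deviation by the same check.)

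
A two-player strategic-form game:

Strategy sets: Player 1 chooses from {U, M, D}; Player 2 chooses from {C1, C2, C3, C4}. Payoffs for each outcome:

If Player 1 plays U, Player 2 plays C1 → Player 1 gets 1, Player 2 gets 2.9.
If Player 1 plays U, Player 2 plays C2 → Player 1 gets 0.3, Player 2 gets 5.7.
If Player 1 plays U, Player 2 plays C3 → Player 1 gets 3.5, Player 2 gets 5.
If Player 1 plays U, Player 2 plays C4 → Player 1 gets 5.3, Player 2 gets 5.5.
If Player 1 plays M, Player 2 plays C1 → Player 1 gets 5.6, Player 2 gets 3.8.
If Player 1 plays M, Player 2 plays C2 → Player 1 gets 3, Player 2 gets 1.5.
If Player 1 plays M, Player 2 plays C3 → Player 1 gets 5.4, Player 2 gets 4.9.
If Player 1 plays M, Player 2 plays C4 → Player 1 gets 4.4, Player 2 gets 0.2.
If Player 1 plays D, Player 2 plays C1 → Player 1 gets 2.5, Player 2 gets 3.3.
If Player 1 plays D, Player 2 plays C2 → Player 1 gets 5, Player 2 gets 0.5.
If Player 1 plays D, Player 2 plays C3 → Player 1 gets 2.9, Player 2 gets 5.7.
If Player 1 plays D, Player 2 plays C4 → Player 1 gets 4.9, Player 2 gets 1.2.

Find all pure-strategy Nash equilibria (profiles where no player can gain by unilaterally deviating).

For each strategy profile, look for a profitable unilateral deviation.
(U, C1): Player 1 can switch to M (1 → 5.6). Not NE.
(U, C2): Player 1 can switch to M (0.3 → 3). Not NE.
(U, C3): Player 1 can switch to M (3.5 → 5.4). Not NE.
(U, C4): Player 2 can switch to C2 (5.5 → 5.7). Not NE.
(M, C1): Player 2 can switch to C3 (3.8 → 4.9). Not NE.
(M, C2): Player 1 can switch to D (3 → 5). Not NE.
(M, C3): Player 1 gets 5.4, best alternative 3.5; Player 2 gets 4.9, best alternative 3.8. No profitable deviation — NE.
(M, C4): Player 1 can switch to U (4.4 → 5.3). Not NE.
(D, C1): Player 1 can switch to M (2.5 → 5.6). Not NE.
(D, C2): Player 2 can switch to C1 (0.5 → 3.3). Not NE.
(D, C3): Player 1 can switch to U (2.9 → 3.5). Not NE.
(D, C4): Player 1 can switch to U (4.9 → 5.3). Not NE.

Pure NE: (M, C3)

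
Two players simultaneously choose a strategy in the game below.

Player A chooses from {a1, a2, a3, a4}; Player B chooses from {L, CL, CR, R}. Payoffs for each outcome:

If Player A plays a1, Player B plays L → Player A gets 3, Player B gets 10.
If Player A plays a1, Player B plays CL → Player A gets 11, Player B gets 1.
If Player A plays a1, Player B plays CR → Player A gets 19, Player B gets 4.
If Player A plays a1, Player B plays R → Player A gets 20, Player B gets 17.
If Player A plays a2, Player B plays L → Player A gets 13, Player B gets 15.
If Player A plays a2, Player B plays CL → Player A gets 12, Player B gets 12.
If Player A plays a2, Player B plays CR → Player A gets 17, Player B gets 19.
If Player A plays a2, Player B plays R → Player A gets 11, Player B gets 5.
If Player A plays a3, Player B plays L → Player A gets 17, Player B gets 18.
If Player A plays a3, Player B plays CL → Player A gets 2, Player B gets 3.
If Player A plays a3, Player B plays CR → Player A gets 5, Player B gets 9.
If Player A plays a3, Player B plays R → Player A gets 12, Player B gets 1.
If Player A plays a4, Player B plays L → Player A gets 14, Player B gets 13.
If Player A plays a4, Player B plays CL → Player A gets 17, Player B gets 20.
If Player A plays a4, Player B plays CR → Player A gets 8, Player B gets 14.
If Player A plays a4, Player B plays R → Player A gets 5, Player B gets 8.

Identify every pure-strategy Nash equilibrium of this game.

(a1, L): Player A can switch to a2 (3 → 13). Not NE.
(a1, CL): Player A can switch to a2 (11 → 12). Not NE.
(a1, CR): Player B can switch to L (4 → 10). Not NE.
(a1, R): Player A gets 20, best alternative 12; Player B gets 17, best alternative 10. No profitable deviation — NE.
(a2, L): Player A can switch to a3 (13 → 17). Not NE.
(a2, CL): Player A can switch to a4 (12 → 17). Not NE.
(a2, CR): Player A can switch to a1 (17 → 19). Not NE.
(a2, R): Player A can switch to a1 (11 → 20). Not NE.
(a3, L): Player A gets 17, best alternative 14; Player B gets 18, best alternative 9. No profitable deviation — NE.
(a3, CL): Player A can switch to a1 (2 → 11). Not NE.
(a3, CR): Player A can switch to a1 (5 → 19). Not NE.
(a3, R): Player A can switch to a1 (12 → 20). Not NE.
(a4, CL): Player A gets 17, best alternative 12; Player B gets 20, best alternative 14. No profitable deviation — NE.
(The remaining 3 profiles each have a profitable deviation by the same check.)

Pure-strategy Nash equilibria: (a1, R), (a3, L), (a4, CL)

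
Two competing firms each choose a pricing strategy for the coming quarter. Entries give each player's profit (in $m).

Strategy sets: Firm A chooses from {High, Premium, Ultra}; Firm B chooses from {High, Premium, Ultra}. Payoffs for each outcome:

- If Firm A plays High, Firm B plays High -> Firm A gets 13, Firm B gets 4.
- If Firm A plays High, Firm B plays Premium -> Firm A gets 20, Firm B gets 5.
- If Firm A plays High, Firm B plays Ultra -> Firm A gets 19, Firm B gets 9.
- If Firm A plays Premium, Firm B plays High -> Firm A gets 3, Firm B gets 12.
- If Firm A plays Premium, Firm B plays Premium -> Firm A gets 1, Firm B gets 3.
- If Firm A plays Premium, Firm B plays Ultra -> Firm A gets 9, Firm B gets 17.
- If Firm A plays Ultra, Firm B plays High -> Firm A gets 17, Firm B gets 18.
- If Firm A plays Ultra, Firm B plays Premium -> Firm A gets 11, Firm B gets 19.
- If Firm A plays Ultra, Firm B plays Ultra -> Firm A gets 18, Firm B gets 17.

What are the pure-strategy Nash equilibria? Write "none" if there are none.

Pure NE: (High, Ultra)

Firm A against High: payoffs 13, 3, 17 → best response Ultra.
Firm A against Premium: payoffs 20, 1, 11 → best response High.
Firm A against Ultra: payoffs 19, 9, 18 → best response High.
Firm B against High: payoffs 4, 5, 9 → best response Ultra.
Firm B against Premium: payoffs 12, 3, 17 → best response Ultra.
Firm B against Ultra: payoffs 18, 19, 17 → best response Premium.
Mutual best responses: (High, Ultra).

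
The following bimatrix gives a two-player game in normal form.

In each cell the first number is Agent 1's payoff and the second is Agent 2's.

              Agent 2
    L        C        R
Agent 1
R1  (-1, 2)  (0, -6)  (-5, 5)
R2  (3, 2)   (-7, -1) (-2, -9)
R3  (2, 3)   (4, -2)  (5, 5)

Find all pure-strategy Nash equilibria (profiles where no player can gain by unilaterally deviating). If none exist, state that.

(R1, L): Agent 1 can switch to R2 (-1 → 3). Not NE.
(R1, C): Agent 1 can switch to R3 (0 → 4). Not NE.
(R1, R): Agent 1 can switch to R2 (-5 → -2). Not NE.
(R2, L): Agent 1 gets 3, best alternative 2; Agent 2 gets 2, best alternative -1. No profitable deviation — NE.
(R2, C): Agent 1 can switch to R1 (-7 → 0). Not NE.
(R2, R): Agent 1 can switch to R3 (-2 → 5). Not NE.
(R3, L): Agent 1 can switch to R2 (2 → 3). Not NE.
(R3, C): Agent 2 can switch to L (-2 → 3). Not NE.
(R3, R): Agent 1 gets 5, best alternative -2; Agent 2 gets 5, best alternative 3. No profitable deviation — NE.

Pure-strategy Nash equilibria: (R2, L) and (R3, R)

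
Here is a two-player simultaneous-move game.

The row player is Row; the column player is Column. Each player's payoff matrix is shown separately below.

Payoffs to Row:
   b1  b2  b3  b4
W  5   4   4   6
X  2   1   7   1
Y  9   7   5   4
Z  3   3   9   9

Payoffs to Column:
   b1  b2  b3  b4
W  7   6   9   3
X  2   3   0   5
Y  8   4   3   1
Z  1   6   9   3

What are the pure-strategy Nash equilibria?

Row against b1: payoffs 5, 2, 9, 3 → best response Y.
Row against b2: payoffs 4, 1, 7, 3 → best response Y.
Row against b3: payoffs 4, 7, 5, 9 → best response Z.
Row against b4: payoffs 6, 1, 4, 9 → best response Z.
Column against W: payoffs 7, 6, 9, 3 → best response b3.
Column against X: payoffs 2, 3, 0, 5 → best response b4.
Column against Y: payoffs 8, 4, 3, 1 → best response b1.
Column against Z: payoffs 1, 6, 9, 3 → best response b3.
Mutual best responses: (Y, b1); (Z, b3).

The pure Nash equilibria are (Y, b1), (Z, b3).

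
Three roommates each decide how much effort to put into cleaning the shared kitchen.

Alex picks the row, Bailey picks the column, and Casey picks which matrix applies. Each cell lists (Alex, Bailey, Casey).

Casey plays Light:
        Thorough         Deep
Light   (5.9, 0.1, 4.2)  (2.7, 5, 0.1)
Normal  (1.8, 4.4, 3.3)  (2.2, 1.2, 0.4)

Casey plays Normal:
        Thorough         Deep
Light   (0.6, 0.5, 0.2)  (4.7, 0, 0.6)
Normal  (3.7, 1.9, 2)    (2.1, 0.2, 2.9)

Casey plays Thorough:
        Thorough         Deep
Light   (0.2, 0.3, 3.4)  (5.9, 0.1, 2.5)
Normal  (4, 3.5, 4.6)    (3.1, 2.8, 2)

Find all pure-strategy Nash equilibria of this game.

For each player, find the best response to each opponent profile; mutual best responses are the pure NE.
Alex against (Thorough, Light): payoffs 5.9, 1.8 → best response Light.
Alex against (Thorough, Normal): payoffs 0.6, 3.7 → best response Normal.
Alex against (Thorough, Thorough): payoffs 0.2, 4 → best response Normal.
Alex against (Deep, Light): payoffs 2.7, 2.2 → best response Light.
Alex against (Deep, Normal): payoffs 4.7, 2.1 → best response Light.
Alex against (Deep, Thorough): payoffs 5.9, 3.1 → best response Light.
Bailey against (Light, Light): payoffs 0.1, 5 → best response Deep.
Bailey against (Light, Normal): payoffs 0.5, 0 → best response Thorough.
Bailey against (Light, Thorough): payoffs 0.3, 0.1 → best response Thorough.
Bailey against (Normal, Light): payoffs 4.4, 1.2 → best response Thorough.
Bailey against (Normal, Normal): payoffs 1.9, 0.2 → best response Thorough.
Bailey against (Normal, Thorough): payoffs 3.5, 2.8 → best response Thorough.
Casey against (Light, Thorough): payoffs 4.2, 0.2, 3.4 → best response Light.
Casey against (Light, Deep): payoffs 0.1, 0.6, 2.5 → best response Thorough.
Casey against (Normal, Thorough): payoffs 3.3, 2, 4.6 → best response Thorough.
Casey against (Normal, Deep): payoffs 0.4, 2.9, 2 → best response Normal.
Mutual best responses: (Normal, Thorough, Thorough).

The unique pure-strategy Nash equilibrium is (Normal, Thorough, Thorough).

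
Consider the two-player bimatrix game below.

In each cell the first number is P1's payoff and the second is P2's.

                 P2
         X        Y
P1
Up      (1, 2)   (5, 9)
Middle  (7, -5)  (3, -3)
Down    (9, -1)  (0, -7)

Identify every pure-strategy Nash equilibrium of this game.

Mark each player's best response to every combination of opponents' strategies; a profile where every player is best-responding is a pure Nash equilibrium.
P1 against X: payoffs 1, 7, 9 → best response Down.
P1 against Y: payoffs 5, 3, 0 → best response Up.
P2 against Up: payoffs 2, 9 → best response Y.
P2 against Middle: payoffs -5, -3 → best response Y.
P2 against Down: payoffs -1, -7 → best response X.
Mutual best responses: (Up, Y); (Down, X).

The pure Nash equilibria are (Up, Y) and (Down, X).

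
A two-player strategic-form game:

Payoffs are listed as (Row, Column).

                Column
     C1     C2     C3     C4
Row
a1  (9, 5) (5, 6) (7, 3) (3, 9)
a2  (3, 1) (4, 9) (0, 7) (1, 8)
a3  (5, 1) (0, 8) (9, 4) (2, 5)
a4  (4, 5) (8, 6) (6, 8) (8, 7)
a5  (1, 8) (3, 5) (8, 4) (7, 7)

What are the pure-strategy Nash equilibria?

none

Mark each player's best response to every combination of opponents' strategies; a profile where every player is best-responding is a pure Nash equilibrium.
Row against C1: payoffs 9, 3, 5, 4, 1 → best response a1.
Row against C2: payoffs 5, 4, 0, 8, 3 → best response a4.
Row against C3: payoffs 7, 0, 9, 6, 8 → best response a3.
Row against C4: payoffs 3, 1, 2, 8, 7 → best response a4.
Column against a1: payoffs 5, 6, 3, 9 → best response C4.
Column against a2: payoffs 1, 9, 7, 8 → best response C2.
Column against a3: payoffs 1, 8, 4, 5 → best response C2.
Column against a4: payoffs 5, 6, 8, 7 → best response C3.
Column against a5: payoffs 8, 5, 4, 7 → best response C1.
No profile is a mutual best response for all players.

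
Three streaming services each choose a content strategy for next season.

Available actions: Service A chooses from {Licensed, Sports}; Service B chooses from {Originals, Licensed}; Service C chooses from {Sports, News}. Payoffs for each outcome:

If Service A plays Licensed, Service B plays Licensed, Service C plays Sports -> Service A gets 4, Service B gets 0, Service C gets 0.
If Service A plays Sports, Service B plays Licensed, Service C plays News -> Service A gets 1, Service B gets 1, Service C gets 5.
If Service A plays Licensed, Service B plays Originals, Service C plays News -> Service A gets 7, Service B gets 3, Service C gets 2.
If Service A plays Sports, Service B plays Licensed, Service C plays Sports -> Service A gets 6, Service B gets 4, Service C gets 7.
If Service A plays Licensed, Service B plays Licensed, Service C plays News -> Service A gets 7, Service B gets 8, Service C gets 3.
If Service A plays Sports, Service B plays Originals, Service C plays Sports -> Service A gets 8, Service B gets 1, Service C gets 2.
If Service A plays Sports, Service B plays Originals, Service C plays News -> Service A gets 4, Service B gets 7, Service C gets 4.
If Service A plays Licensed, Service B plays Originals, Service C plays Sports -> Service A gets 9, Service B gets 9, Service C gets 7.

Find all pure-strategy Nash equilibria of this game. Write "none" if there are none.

The pure Nash equilibria are (Licensed, Originals, Sports) and (Licensed, Licensed, News) and (Sports, Licensed, Sports).

Service A against (Originals, Sports): payoffs 9, 8 → best response Licensed.
Service A against (Originals, News): payoffs 7, 4 → best response Licensed.
Service A against (Licensed, Sports): payoffs 4, 6 → best response Sports.
Service A against (Licensed, News): payoffs 7, 1 → best response Licensed.
Service B against (Licensed, Sports): payoffs 9, 0 → best response Originals.
Service B against (Licensed, News): payoffs 3, 8 → best response Licensed.
Service B against (Sports, Sports): payoffs 1, 4 → best response Licensed.
Service B against (Sports, News): payoffs 7, 1 → best response Originals.
Service C against (Licensed, Originals): payoffs 7, 2 → best response Sports.
Service C against (Licensed, Licensed): payoffs 0, 3 → best response News.
Service C against (Sports, Originals): payoffs 2, 4 → best response News.
Service C against (Sports, Licensed): payoffs 7, 5 → best response Sports.
Mutual best responses: (Licensed, Originals, Sports); (Licensed, Licensed, News); (Sports, Licensed, Sports).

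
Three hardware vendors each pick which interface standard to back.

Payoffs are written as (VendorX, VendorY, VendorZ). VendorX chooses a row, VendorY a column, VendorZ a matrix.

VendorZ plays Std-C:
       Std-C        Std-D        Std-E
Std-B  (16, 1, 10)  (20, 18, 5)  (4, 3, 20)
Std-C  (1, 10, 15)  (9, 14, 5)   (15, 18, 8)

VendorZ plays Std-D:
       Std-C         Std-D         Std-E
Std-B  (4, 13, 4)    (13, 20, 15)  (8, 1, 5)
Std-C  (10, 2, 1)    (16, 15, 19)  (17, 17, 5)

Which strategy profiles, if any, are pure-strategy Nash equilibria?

The unique pure-strategy Nash equilibrium is (Std-C, Std-E, Std-C).

VendorX against (Std-C, Std-C): payoffs 16, 1 → best response Std-B.
VendorX against (Std-C, Std-D): payoffs 4, 10 → best response Std-C.
VendorX against (Std-D, Std-C): payoffs 20, 9 → best response Std-B.
VendorX against (Std-D, Std-D): payoffs 13, 16 → best response Std-C.
VendorX against (Std-E, Std-C): payoffs 4, 15 → best response Std-C.
VendorX against (Std-E, Std-D): payoffs 8, 17 → best response Std-C.
VendorY against (Std-B, Std-C): payoffs 1, 18, 3 → best response Std-D.
VendorY against (Std-B, Std-D): payoffs 13, 20, 1 → best response Std-D.
VendorY against (Std-C, Std-C): payoffs 10, 14, 18 → best response Std-E.
VendorY against (Std-C, Std-D): payoffs 2, 15, 17 → best response Std-E.
VendorZ against (Std-B, Std-C): payoffs 10, 4 → best response Std-C.
VendorZ against (Std-B, Std-D): payoffs 5, 15 → best response Std-D.
VendorZ against (Std-B, Std-E): payoffs 20, 5 → best response Std-C.
VendorZ against (Std-C, Std-C): payoffs 15, 1 → best response Std-C.
VendorZ against (Std-C, Std-D): payoffs 5, 19 → best response Std-D.
VendorZ against (Std-C, Std-E): payoffs 8, 5 → best response Std-C.
Mutual best responses: (Std-C, Std-E, Std-C).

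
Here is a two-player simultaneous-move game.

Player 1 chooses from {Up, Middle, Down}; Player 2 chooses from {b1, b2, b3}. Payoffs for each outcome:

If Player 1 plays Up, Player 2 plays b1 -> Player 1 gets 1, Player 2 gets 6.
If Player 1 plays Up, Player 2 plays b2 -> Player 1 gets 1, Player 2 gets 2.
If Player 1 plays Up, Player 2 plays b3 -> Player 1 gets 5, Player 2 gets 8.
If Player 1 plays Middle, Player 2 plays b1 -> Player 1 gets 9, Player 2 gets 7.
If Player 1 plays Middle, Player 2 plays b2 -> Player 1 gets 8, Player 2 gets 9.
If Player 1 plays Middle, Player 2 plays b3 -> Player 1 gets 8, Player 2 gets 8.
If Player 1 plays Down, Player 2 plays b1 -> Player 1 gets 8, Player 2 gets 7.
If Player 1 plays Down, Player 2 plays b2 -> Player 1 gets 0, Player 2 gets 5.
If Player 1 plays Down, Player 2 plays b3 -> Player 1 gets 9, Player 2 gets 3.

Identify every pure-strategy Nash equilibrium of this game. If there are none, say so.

(Middle, b2)

For each player, find the best response to each opponent profile; mutual best responses are the pure NE.
Player 1 against b1: payoffs 1, 9, 8 → best response Middle.
Player 1 against b2: payoffs 1, 8, 0 → best response Middle.
Player 1 against b3: payoffs 5, 8, 9 → best response Down.
Player 2 against Up: payoffs 6, 2, 8 → best response b3.
Player 2 against Middle: payoffs 7, 9, 8 → best response b2.
Player 2 against Down: payoffs 7, 5, 3 → best response b1.
Mutual best responses: (Middle, b2).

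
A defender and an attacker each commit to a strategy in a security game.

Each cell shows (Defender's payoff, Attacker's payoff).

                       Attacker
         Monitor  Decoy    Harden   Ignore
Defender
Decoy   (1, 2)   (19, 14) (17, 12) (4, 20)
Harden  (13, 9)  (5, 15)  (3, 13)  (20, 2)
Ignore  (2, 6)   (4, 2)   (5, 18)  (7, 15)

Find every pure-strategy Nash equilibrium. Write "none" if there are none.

There is no pure-strategy Nash equilibrium.

Defender against Monitor: payoffs 1, 13, 2 → best response Harden.
Defender against Decoy: payoffs 19, 5, 4 → best response Decoy.
Defender against Harden: payoffs 17, 3, 5 → best response Decoy.
Defender against Ignore: payoffs 4, 20, 7 → best response Harden.
Attacker against Decoy: payoffs 2, 14, 12, 20 → best response Ignore.
Attacker against Harden: payoffs 9, 15, 13, 2 → best response Decoy.
Attacker against Ignore: payoffs 6, 2, 18, 15 → best response Harden.
No profile is a mutual best response for all players.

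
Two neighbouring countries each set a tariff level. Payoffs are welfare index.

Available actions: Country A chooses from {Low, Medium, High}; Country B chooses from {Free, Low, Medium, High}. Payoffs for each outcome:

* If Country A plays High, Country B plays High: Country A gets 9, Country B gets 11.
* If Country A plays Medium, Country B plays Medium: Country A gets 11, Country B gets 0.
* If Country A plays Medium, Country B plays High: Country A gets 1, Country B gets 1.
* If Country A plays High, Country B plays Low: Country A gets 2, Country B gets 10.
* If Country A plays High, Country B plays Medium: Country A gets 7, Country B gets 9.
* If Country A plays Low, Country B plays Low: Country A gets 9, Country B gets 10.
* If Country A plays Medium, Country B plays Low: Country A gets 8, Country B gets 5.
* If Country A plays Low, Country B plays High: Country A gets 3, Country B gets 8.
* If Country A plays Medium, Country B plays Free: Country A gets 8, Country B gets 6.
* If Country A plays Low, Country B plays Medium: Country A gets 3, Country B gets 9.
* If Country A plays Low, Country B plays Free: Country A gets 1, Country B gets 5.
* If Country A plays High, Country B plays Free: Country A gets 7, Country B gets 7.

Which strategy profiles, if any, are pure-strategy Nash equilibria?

The pure Nash equilibria are (Low, Low) and (Medium, Free) and (High, High).

Country A against Free: payoffs 1, 8, 7 → best response Medium.
Country A against Low: payoffs 9, 8, 2 → best response Low.
Country A against Medium: payoffs 3, 11, 7 → best response Medium.
Country A against High: payoffs 3, 1, 9 → best response High.
Country B against Low: payoffs 5, 10, 9, 8 → best response Low.
Country B against Medium: payoffs 6, 5, 0, 1 → best response Free.
Country B against High: payoffs 7, 10, 9, 11 → best response High.
Mutual best responses: (Low, Low); (Medium, Free); (High, High).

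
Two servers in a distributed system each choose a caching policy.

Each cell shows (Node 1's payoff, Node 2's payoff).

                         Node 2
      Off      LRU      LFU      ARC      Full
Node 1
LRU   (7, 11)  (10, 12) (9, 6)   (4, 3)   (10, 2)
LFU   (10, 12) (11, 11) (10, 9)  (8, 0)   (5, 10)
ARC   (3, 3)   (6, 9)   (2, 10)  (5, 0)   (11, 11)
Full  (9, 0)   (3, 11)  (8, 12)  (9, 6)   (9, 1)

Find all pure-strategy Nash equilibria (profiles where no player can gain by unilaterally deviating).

For each player, find the best response to each opponent profile; mutual best responses are the pure NE.
Node 1 against Off: payoffs 7, 10, 3, 9 → best response LFU.
Node 1 against LRU: payoffs 10, 11, 6, 3 → best response LFU.
Node 1 against LFU: payoffs 9, 10, 2, 8 → best response LFU.
Node 1 against ARC: payoffs 4, 8, 5, 9 → best response Full.
Node 1 against Full: payoffs 10, 5, 11, 9 → best response ARC.
Node 2 against LRU: payoffs 11, 12, 6, 3, 2 → best response LRU.
Node 2 against LFU: payoffs 12, 11, 9, 0, 10 → best response Off.
Node 2 against ARC: payoffs 3, 9, 10, 0, 11 → best response Full.
Node 2 against Full: payoffs 0, 11, 12, 6, 1 → best response LFU.
Mutual best responses: (LFU, Off); (ARC, Full).

(LFU, Off); (ARC, Full)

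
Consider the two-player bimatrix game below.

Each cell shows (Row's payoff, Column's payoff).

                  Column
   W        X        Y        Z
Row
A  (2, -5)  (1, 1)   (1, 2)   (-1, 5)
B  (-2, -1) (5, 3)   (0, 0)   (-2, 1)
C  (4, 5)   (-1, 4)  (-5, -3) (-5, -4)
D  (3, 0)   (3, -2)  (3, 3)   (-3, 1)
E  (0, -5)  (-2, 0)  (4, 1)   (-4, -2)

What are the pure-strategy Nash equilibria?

(A, W): Row can switch to C (2 → 4). Not NE.
(A, X): Row can switch to B (1 → 5). Not NE.
(A, Y): Row can switch to D (1 → 3). Not NE.
(A, Z): Row gets -1, best alternative -2; Column gets 5, best alternative 2. No profitable deviation — NE.
(B, W): Row can switch to A (-2 → 2). Not NE.
(B, X): Row gets 5, best alternative 3; Column gets 3, best alternative 1. No profitable deviation — NE.
(B, Y): Row can switch to A (0 → 1). Not NE.
(B, Z): Row can switch to A (-2 → -1). Not NE.
(C, W): Row gets 4, best alternative 3; Column gets 5, best alternative 4. No profitable deviation — NE.
(C, X): Row can switch to A (-1 → 1). Not NE.
(C, Y): Row can switch to A (-5 → 1). Not NE.
(E, Y): Row gets 4, best alternative 3; Column gets 1, best alternative 0. No profitable deviation — NE.
(The remaining 8 profiles each have a profitable deviation by the same check.)

The pure Nash equilibria are (A, Z) and (B, X) and (C, W) and (E, Y).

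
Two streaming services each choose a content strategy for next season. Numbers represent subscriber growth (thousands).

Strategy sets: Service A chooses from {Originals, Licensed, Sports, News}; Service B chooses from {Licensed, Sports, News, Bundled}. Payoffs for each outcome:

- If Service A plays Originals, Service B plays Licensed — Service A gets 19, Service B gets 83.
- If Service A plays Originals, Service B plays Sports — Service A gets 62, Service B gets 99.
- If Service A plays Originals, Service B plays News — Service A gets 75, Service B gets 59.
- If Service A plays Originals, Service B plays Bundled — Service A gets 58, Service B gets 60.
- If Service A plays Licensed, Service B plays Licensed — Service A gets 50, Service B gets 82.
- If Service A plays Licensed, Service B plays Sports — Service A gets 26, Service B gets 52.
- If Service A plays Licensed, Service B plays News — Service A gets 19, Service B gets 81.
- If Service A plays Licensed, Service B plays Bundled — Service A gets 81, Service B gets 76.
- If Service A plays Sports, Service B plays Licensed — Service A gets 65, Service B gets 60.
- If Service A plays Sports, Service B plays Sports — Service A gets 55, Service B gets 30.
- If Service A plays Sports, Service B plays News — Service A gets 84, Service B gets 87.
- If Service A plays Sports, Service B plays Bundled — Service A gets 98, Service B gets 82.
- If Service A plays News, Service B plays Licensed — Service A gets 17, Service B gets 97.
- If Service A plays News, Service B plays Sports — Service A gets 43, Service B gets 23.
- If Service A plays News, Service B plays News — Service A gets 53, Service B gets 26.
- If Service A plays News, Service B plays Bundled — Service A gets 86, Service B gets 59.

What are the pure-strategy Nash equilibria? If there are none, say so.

For each player, find the best response to each opponent profile; mutual best responses are the pure NE.
Service A against Licensed: payoffs 19, 50, 65, 17 → best response Sports.
Service A against Sports: payoffs 62, 26, 55, 43 → best response Originals.
Service A against News: payoffs 75, 19, 84, 53 → best response Sports.
Service A against Bundled: payoffs 58, 81, 98, 86 → best response Sports.
Service B against Originals: payoffs 83, 99, 59, 60 → best response Sports.
Service B against Licensed: payoffs 82, 52, 81, 76 → best response Licensed.
Service B against Sports: payoffs 60, 30, 87, 82 → best response News.
Service B against News: payoffs 97, 23, 26, 59 → best response Licensed.
Mutual best responses: (Originals, Sports); (Sports, News).

Pure-strategy Nash equilibria: (Originals, Sports) and (Sports, News)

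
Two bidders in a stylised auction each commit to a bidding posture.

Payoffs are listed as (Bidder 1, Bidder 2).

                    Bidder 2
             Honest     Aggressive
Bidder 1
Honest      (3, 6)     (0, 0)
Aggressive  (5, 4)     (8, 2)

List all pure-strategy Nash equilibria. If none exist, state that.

The unique pure-strategy Nash equilibrium is (Aggressive, Honest).

For each strategy profile, look for a profitable unilateral deviation.
(Honest, Honest): Bidder 1 can switch to Aggressive (3 → 5). Not NE.
(Honest, Aggressive): Bidder 1 can switch to Aggressive (0 → 8). Not NE.
(Aggressive, Honest): Bidder 1 gets 5, best alternative 3; Bidder 2 gets 4, best alternative 2. No profitable deviation — NE.
(Aggressive, Aggressive): Bidder 2 can switch to Honest (2 → 4). Not NE.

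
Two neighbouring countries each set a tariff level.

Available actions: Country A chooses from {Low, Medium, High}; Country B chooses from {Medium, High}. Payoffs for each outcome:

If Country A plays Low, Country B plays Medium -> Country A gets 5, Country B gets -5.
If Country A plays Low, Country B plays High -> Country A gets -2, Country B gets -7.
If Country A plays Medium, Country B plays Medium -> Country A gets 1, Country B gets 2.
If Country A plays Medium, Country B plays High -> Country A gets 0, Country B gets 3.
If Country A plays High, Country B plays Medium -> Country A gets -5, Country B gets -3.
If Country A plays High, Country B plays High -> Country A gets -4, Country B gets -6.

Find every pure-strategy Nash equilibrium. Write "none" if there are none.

(Low, Medium): Country A gets 5, best alternative 1; Country B gets -5, best alternative -7. No profitable deviation — NE.
(Low, High): Country A can switch to Medium (-2 → 0). Not NE.
(Medium, Medium): Country A can switch to Low (1 → 5). Not NE.
(Medium, High): Country A gets 0, best alternative -2; Country B gets 3, best alternative 2. No profitable deviation — NE.
(High, Medium): Country A can switch to Low (-5 → 5). Not NE.
(High, High): Country A can switch to Low (-4 → -2). Not NE.

Pure-strategy Nash equilibria: (Low, Medium), (Medium, High)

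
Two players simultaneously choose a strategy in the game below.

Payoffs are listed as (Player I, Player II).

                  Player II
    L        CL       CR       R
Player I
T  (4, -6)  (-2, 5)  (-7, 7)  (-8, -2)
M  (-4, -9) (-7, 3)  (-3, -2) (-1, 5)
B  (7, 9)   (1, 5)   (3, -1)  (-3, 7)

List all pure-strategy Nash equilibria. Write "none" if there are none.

Pure-strategy Nash equilibria: (M, R); (B, L)

(T, L): Player I can switch to B (4 → 7). Not NE.
(T, CL): Player I can switch to B (-2 → 1). Not NE.
(T, CR): Player I can switch to M (-7 → -3). Not NE.
(T, R): Player I can switch to M (-8 → -1). Not NE.
(M, L): Player I can switch to T (-4 → 4). Not NE.
(M, CL): Player I can switch to T (-7 → -2). Not NE.
(M, CR): Player I can switch to B (-3 → 3). Not NE.
(M, R): Player I gets -1, best alternative -3; Player II gets 5, best alternative 3. No profitable deviation — NE.
(B, L): Player I gets 7, best alternative 4; Player II gets 9, best alternative 7. No profitable deviation — NE.
(B, CL): Player II can switch to L (5 → 9). Not NE.
(B, CR): Player II can switch to L (-1 → 9). Not NE.
(B, R): Player I can switch to M (-3 → -1). Not NE.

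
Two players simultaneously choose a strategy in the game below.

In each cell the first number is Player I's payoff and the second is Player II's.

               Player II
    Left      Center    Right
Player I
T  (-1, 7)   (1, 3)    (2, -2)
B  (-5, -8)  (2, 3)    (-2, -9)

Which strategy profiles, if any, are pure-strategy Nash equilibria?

The pure Nash equilibria are (T, Left) and (B, Center).

Player I against Left: payoffs -1, -5 → best response T.
Player I against Center: payoffs 1, 2 → best response B.
Player I against Right: payoffs 2, -2 → best response T.
Player II against T: payoffs 7, 3, -2 → best response Left.
Player II against B: payoffs -8, 3, -9 → best response Center.
Mutual best responses: (T, Left); (B, Center).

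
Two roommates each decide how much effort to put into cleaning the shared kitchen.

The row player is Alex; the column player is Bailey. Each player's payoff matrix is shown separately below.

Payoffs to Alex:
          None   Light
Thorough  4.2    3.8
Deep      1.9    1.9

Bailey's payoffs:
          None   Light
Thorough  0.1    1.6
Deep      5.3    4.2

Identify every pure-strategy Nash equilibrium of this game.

(Thorough, Light)

Alex against None: payoffs 4.2, 1.9 → best response Thorough.
Alex against Light: payoffs 3.8, 1.9 → best response Thorough.
Bailey against Thorough: payoffs 0.1, 1.6 → best response Light.
Bailey against Deep: payoffs 5.3, 4.2 → best response None.
Mutual best responses: (Thorough, Light).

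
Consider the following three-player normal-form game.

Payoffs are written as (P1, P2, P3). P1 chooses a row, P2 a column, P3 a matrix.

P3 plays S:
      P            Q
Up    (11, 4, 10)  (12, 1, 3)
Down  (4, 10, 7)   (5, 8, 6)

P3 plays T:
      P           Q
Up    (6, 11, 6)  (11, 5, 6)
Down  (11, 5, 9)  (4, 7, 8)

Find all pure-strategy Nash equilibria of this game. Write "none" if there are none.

Pure NE: (Up, P, S)

Mark each player's best response to every combination of opponents' strategies; a profile where every player is best-responding is a pure Nash equilibrium.
P1 against (P, S): payoffs 11, 4 → best response Up.
P1 against (P, T): payoffs 6, 11 → best response Down.
P1 against (Q, S): payoffs 12, 5 → best response Up.
P1 against (Q, T): payoffs 11, 4 → best response Up.
P2 against (Up, S): payoffs 4, 1 → best response P.
P2 against (Up, T): payoffs 11, 5 → best response P.
P2 against (Down, S): payoffs 10, 8 → best response P.
P2 against (Down, T): payoffs 5, 7 → best response Q.
P3 against (Up, P): payoffs 10, 6 → best response S.
P3 against (Up, Q): payoffs 3, 6 → best response T.
P3 against (Down, P): payoffs 7, 9 → best response T.
P3 against (Down, Q): payoffs 6, 8 → best response T.
Mutual best responses: (Up, P, S).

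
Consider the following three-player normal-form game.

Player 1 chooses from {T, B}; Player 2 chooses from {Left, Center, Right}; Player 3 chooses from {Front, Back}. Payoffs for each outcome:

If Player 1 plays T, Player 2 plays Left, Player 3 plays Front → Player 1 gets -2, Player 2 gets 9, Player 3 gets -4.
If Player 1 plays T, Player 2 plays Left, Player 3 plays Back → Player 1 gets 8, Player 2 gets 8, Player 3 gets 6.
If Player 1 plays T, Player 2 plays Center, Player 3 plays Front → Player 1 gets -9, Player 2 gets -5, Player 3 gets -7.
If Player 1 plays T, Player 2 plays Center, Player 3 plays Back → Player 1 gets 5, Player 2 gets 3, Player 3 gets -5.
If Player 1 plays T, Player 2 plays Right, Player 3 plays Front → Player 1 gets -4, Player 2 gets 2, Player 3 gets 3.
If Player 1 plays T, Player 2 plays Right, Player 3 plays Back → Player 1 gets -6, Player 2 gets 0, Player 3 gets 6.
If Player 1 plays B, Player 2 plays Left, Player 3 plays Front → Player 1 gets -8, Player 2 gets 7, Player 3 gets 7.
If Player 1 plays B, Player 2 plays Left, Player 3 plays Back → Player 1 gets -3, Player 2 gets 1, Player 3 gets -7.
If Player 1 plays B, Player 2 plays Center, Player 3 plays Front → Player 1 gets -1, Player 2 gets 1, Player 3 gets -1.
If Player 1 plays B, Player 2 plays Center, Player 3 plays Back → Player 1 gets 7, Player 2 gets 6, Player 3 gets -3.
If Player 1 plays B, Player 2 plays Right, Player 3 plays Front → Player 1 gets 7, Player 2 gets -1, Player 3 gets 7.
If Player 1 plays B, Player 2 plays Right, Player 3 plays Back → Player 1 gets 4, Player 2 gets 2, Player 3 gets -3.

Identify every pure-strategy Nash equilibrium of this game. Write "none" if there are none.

(T, Left, Back)

For each player, find the best response to each opponent profile; mutual best responses are the pure NE.
Player 1 against (Left, Front): payoffs -2, -8 → best response T.
Player 1 against (Left, Back): payoffs 8, -3 → best response T.
Player 1 against (Center, Front): payoffs -9, -1 → best response B.
Player 1 against (Center, Back): payoffs 5, 7 → best response B.
Player 1 against (Right, Front): payoffs -4, 7 → best response B.
Player 1 against (Right, Back): payoffs -6, 4 → best response B.
Player 2 against (T, Front): payoffs 9, -5, 2 → best response Left.
Player 2 against (T, Back): payoffs 8, 3, 0 → best response Left.
Player 2 against (B, Front): payoffs 7, 1, -1 → best response Left.
Player 2 against (B, Back): payoffs 1, 6, 2 → best response Center.
Player 3 against (T, Left): payoffs -4, 6 → best response Back.
Player 3 against (T, Center): payoffs -7, -5 → best response Back.
Player 3 against (T, Right): payoffs 3, 6 → best response Back.
Player 3 against (B, Left): payoffs 7, -7 → best response Front.
Player 3 against (B, Center): payoffs -1, -3 → best response Front.
Player 3 against (B, Right): payoffs 7, -3 → best response Front.
Mutual best responses: (T, Left, Back).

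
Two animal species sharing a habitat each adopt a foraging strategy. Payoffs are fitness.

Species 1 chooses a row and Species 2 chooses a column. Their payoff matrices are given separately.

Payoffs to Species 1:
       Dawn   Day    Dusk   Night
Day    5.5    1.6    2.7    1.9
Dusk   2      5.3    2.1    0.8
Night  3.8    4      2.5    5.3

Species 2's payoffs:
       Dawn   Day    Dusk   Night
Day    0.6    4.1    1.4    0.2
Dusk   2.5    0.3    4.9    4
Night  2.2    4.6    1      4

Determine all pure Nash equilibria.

(Day, Dawn): Species 2 can switch to Day (0.6 → 4.1). Not NE.
(Day, Day): Species 1 can switch to Dusk (1.6 → 5.3). Not NE.
(Day, Dusk): Species 2 can switch to Day (1.4 → 4.1). Not NE.
(Day, Night): Species 1 can switch to Night (1.9 → 5.3). Not NE.
(Dusk, Dawn): Species 1 can switch to Day (2 → 5.5). Not NE.
(Dusk, Day): Species 2 can switch to Dawn (0.3 → 2.5). Not NE.
(The remaining 6 profiles each have a profitable deviation by the same check.)

This game has no pure Nash equilibrium.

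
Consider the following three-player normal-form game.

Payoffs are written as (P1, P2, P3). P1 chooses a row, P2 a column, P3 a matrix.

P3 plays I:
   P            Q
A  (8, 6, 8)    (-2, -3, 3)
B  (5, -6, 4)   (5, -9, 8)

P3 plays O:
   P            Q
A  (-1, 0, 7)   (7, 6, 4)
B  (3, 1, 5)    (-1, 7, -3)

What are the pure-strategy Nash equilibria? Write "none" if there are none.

Pure-strategy Nash equilibria: (A, P, I), (A, Q, O)

P1 against (P, I): payoffs 8, 5 → best response A.
P1 against (P, O): payoffs -1, 3 → best response B.
P1 against (Q, I): payoffs -2, 5 → best response B.
P1 against (Q, O): payoffs 7, -1 → best response A.
P2 against (A, I): payoffs 6, -3 → best response P.
P2 against (A, O): payoffs 0, 6 → best response Q.
P2 against (B, I): payoffs -6, -9 → best response P.
P2 against (B, O): payoffs 1, 7 → best response Q.
P3 against (A, P): payoffs 8, 7 → best response I.
P3 against (A, Q): payoffs 3, 4 → best response O.
P3 against (B, P): payoffs 4, 5 → best response O.
P3 against (B, Q): payoffs 8, -3 → best response I.
Mutual best responses: (A, P, I); (A, Q, O).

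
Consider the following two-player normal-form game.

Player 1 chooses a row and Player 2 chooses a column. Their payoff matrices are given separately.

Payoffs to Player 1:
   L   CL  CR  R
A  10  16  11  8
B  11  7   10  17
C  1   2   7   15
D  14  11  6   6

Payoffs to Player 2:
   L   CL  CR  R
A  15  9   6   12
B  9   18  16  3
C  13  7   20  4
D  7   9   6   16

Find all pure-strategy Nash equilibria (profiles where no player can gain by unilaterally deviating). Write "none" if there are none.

There is no pure-strategy Nash equilibrium.

(A, L): Player 1 can switch to B (10 → 11). Not NE.
(A, CL): Player 2 can switch to L (9 → 15). Not NE.
(A, CR): Player 2 can switch to L (6 → 15). Not NE.
(A, R): Player 1 can switch to B (8 → 17). Not NE.
(B, L): Player 1 can switch to D (11 → 14). Not NE.
(B, CL): Player 1 can switch to A (7 → 16). Not NE.
(B, CR): Player 1 can switch to A (10 → 11). Not NE.
(B, R): Player 2 can switch to L (3 → 9). Not NE.
(C, L): Player 1 can switch to A (1 → 10). Not NE.
(C, CL): Player 1 can switch to A (2 → 16). Not NE.
(The remaining 6 profiles each have a profitable deviation by the same check.)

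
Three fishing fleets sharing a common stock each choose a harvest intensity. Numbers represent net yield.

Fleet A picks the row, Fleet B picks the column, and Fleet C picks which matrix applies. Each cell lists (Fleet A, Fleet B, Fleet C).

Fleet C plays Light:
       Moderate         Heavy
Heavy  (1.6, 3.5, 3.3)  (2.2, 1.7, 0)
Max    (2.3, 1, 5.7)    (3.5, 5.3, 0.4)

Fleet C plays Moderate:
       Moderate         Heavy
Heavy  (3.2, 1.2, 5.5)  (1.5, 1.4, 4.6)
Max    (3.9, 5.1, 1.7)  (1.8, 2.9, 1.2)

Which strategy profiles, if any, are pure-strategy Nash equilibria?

(Heavy, Moderate, Light): Fleet A can switch to Max (1.6 → 2.3). Not NE.
(Heavy, Moderate, Moderate): Fleet A can switch to Max (3.2 → 3.9). Not NE.
(Heavy, Heavy, Light): Fleet A can switch to Max (2.2 → 3.5). Not NE.
(Heavy, Heavy, Moderate): Fleet A can switch to Max (1.5 → 1.8). Not NE.
(Max, Moderate, Light): Fleet B can switch to Heavy (1 → 5.3). Not NE.
(Max, Moderate, Moderate): Fleet C can switch to Light (1.7 → 5.7). Not NE.
(The remaining 2 profiles each have a profitable deviation by the same check.)

This game has no pure Nash equilibrium.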